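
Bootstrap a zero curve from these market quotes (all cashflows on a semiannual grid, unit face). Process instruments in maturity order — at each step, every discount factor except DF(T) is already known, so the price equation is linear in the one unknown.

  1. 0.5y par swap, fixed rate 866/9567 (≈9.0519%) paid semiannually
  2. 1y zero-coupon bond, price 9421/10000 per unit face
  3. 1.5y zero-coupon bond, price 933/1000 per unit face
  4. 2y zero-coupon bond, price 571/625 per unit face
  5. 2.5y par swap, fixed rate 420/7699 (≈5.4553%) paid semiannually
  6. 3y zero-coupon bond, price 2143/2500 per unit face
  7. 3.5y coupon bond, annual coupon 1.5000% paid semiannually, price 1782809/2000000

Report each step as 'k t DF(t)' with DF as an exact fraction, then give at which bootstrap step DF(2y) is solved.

1 1/2 9567/10000
2 1 9421/10000
3 3/2 933/1000
4 2 571/625
5 5/2 437/500
6 3 2143/2500
7 7/2 211/250
DF(2y) is solved at step 4

step 1 [0.5y] swap r/2=433/9567: DF=(1 − 433/9567·(0))/(1+433/9567) = 9567/10000 ≈ 0.956700
step 2 [1y] zero: DF = P = 9421/10000 ≈ 0.942100
step 3 [1.5y] zero: DF = P = 933/1000 ≈ 0.933000
step 4 [2y] zero: DF = P = 571/625 ≈ 0.913600
step 5 [2.5y] swap r/2=210/7699: DF=(1 − 210/7699·(0.956700+0.942100+0.933000+0.913600))/(1+210/7699) = 437/500 ≈ 0.874000
step 6 [3y] zero: DF = P = 2143/2500 ≈ 0.857200
step 7 [3.5y] bond c/2=3/400: DF=(1782809/2000000 − 3/400·(0.956700+0.942100+0.933000+0.913600+0.874000+0.857200))/(1+3/400) = 211/250 ≈ 0.844000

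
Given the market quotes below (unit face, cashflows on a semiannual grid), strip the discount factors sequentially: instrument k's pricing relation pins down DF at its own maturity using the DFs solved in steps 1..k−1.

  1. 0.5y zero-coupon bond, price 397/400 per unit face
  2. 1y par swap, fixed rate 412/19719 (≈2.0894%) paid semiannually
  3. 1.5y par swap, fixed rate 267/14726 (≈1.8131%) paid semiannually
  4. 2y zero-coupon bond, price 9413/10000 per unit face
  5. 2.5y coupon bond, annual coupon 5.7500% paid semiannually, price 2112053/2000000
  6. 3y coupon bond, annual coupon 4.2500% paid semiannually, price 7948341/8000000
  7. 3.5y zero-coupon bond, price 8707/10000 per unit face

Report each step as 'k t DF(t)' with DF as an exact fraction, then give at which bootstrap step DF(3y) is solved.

1 1/2 397/400
2 1 4897/5000
3 3/2 9733/10000
4 2 9413/10000
5 5/2 9179/10000
6 3 8729/10000
7 7/2 8707/10000
DF(3y) is solved at step 6

step 1 [0.5y] zero: DF = P = 397/400 ≈ 0.992500
step 2 [1y] swap r/2=206/19719: DF=(1 − 206/19719·(0.992500))/(1+206/19719) = 4897/5000 ≈ 0.979400
step 3 [1.5y] swap r/2=267/29452: DF=(1 − 267/29452·(0.992500+0.979400))/(1+267/29452) = 9733/10000 ≈ 0.973300
step 4 [2y] zero: DF = P = 9413/10000 ≈ 0.941300
step 5 [2.5y] bond c/2=23/800: DF=(2112053/2000000 − 23/800·(0.992500+0.979400+0.973300+0.941300))/(1+23/800) = 9179/10000 ≈ 0.917900
step 6 [3y] bond c/2=17/800: DF=(7948341/8000000 − 17/800·(0.992500+0.979400+0.973300+0.941300+0.917900))/(1+17/800) = 8729/10000 ≈ 0.872900
step 7 [3.5y] zero: DF = P = 8707/10000 ≈ 0.870700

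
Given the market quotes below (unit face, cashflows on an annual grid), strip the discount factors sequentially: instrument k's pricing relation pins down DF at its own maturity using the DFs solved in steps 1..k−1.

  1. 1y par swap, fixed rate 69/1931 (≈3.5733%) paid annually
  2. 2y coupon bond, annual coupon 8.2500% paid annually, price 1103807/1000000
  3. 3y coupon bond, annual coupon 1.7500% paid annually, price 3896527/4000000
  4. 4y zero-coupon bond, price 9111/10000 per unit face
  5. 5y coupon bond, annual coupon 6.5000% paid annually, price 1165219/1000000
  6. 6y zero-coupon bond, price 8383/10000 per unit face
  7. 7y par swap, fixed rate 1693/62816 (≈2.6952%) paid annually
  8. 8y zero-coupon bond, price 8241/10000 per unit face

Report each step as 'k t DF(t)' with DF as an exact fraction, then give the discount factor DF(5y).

step 1 [1y] swap r/1=69/1931: DF=(1 − 69/1931·(0))/(1+69/1931) = 1931/2000 ≈ 0.965500
step 2 [2y] bond c/1=33/400: DF=(1103807/1000000 − 33/400·(0.965500))/(1+33/400) = 9461/10000 ≈ 0.946100
step 3 [3y] bond c/1=7/400: DF=(3896527/4000000 − 7/400·(0.965500+0.946100))/(1+7/400) = 1849/2000 ≈ 0.924500
step 4 [4y] zero: DF = P = 9111/10000 ≈ 0.911100
step 5 [5y] bond c/1=13/200: DF=(1165219/1000000 − 13/200·(0.965500+0.946100+0.924500+0.911100))/(1+13/200) = 4327/5000 ≈ 0.865400
step 6 [6y] zero: DF = P = 8383/10000 ≈ 0.838300
step 7 [7y] swap r/1=1693/62816: DF=(1 − 1693/62816·(0.965500+0.946100+0.924500+0.911100+0.865400+0.838300))/(1+1693/62816) = 8307/10000 ≈ 0.830700
step 8 [8y] zero: DF = P = 8241/10000 ≈ 0.824100

1 1 1931/2000
2 2 9461/10000
3 3 1849/2000
4 4 9111/10000
5 5 4327/5000
6 6 8383/10000
7 7 8307/10000
8 8 8241/10000
DF(5y) = 4327/5000 ≈ 0.865400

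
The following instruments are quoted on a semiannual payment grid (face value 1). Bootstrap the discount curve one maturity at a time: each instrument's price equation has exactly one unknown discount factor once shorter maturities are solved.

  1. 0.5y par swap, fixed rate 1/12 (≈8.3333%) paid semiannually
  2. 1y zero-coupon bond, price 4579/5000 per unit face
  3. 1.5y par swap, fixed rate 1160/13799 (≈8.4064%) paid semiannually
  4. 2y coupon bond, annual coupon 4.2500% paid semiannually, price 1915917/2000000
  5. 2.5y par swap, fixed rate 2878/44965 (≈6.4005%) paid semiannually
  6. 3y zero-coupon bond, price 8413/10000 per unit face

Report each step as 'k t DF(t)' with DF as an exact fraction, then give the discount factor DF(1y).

step 1 [0.5y] swap r/2=1/24: DF=(1 − 1/24·(0))/(1+1/24) = 24/25 ≈ 0.960000
step 2 [1y] zero: DF = P = 4579/5000 ≈ 0.915800
step 3 [1.5y] swap r/2=580/13799: DF=(1 − 580/13799·(0.960000+0.915800))/(1+580/13799) = 221/250 ≈ 0.884000
step 4 [2y] bond c/2=17/800: DF=(1915917/2000000 − 17/800·(0.960000+0.915800+0.884000))/(1+17/800) = 4403/5000 ≈ 0.880600
step 5 [2.5y] swap r/2=1439/44965: DF=(1 − 1439/44965·(0.960000+0.915800+0.884000+0.880600))/(1+1439/44965) = 8561/10000 ≈ 0.856100
step 6 [3y] zero: DF = P = 8413/10000 ≈ 0.841300

1 1/2 24/25
2 1 4579/5000
3 3/2 221/250
4 2 4403/5000
5 5/2 8561/10000
6 3 8413/10000
DF(1y) = 4579/5000 ≈ 0.915800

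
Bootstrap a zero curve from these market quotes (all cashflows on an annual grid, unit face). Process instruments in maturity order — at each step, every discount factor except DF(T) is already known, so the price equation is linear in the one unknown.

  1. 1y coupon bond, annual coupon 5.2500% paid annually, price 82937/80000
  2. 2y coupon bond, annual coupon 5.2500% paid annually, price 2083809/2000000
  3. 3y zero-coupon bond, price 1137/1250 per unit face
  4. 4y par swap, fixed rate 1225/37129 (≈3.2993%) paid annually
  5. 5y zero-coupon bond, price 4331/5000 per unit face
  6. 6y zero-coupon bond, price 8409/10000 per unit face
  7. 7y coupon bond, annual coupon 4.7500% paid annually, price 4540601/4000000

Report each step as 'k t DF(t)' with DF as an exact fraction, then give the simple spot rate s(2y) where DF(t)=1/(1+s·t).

step 1 [1y] bond c/1=21/400: DF=(82937/80000 − 21/400·(0))/(1+21/400) = 197/200 ≈ 0.985000
step 2 [2y] bond c/1=21/400: DF=(2083809/2000000 − 21/400·(0.985000))/(1+21/400) = 588/625 ≈ 0.940800
step 3 [3y] zero: DF = P = 1137/1250 ≈ 0.909600
step 4 [4y] swap r/1=1225/37129: DF=(1 − 1225/37129·(0.985000+0.940800+0.909600))/(1+1225/37129) = 351/400 ≈ 0.877500
step 5 [5y] zero: DF = P = 4331/5000 ≈ 0.866200
step 6 [6y] zero: DF = P = 8409/10000 ≈ 0.840900
step 7 [7y] bond c/1=19/400: DF=(4540601/4000000 − 19/400·(0.985000+0.940800+0.909600+0.877500+0.866200+0.840900))/(1+19/400) = 8379/10000 ≈ 0.837900

1 1 197/200
2 2 588/625
3 3 1137/1250
4 4 351/400
5 5 4331/5000
6 6 8409/10000
7 7 8379/10000
s(2y) = (1/(588/625) − 1)/(2) = 37/1176 ≈ 3.1463%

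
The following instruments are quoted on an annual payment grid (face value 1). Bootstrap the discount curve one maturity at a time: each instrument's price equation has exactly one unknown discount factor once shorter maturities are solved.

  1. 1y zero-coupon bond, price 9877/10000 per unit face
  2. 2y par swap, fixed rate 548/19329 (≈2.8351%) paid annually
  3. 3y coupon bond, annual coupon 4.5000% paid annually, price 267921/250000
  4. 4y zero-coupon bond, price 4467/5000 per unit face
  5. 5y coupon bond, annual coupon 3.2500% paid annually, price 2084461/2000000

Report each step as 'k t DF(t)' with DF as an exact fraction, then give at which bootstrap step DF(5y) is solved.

1 1 9877/10000
2 2 2363/2500
3 3 9423/10000
4 4 4467/5000
5 5 2227/2500
DF(5y) is solved at step 5

step 1 [1y] zero: DF = P = 9877/10000 ≈ 0.987700
step 2 [2y] swap r/1=548/19329: DF=(1 − 548/19329·(0.987700))/(1+548/19329) = 2363/2500 ≈ 0.945200
step 3 [3y] bond c/1=9/200: DF=(267921/250000 − 9/200·(0.987700+0.945200))/(1+9/200) = 9423/10000 ≈ 0.942300
step 4 [4y] zero: DF = P = 4467/5000 ≈ 0.893400
step 5 [5y] bond c/1=13/400: DF=(2084461/2000000 − 13/400·(0.987700+0.945200+0.942300+0.893400))/(1+13/400) = 2227/2500 ≈ 0.890800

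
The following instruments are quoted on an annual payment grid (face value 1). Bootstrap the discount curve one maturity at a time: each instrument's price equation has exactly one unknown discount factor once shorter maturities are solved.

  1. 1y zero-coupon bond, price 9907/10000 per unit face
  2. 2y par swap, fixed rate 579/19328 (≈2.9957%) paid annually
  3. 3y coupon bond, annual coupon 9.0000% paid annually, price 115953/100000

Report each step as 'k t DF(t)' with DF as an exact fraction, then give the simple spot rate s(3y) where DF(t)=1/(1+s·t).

step 1 [1y] zero: DF = P = 9907/10000 ≈ 0.990700
step 2 [2y] swap r/1=579/19328: DF=(1 − 579/19328·(0.990700))/(1+579/19328) = 9421/10000 ≈ 0.942100
step 3 [3y] bond c/1=9/100: DF=(115953/100000 − 9/100·(0.990700+0.942100))/(1+9/100) = 4521/5000 ≈ 0.904200

1 1 9907/10000
2 2 9421/10000
3 3 4521/5000
s(3y) = (1/(4521/5000) − 1)/(3) = 479/13563 ≈ 3.5317%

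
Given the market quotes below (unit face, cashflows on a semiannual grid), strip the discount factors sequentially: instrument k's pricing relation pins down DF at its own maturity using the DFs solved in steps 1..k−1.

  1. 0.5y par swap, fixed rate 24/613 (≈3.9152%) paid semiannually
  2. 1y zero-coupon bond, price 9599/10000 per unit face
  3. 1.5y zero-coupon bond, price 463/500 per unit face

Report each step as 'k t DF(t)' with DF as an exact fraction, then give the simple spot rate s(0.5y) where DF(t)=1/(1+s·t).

step 1 [0.5y] swap r/2=12/613: DF=(1 − 12/613·(0))/(1+12/613) = 613/625 ≈ 0.980800
step 2 [1y] zero: DF = P = 9599/10000 ≈ 0.959900
step 3 [1.5y] zero: DF = P = 463/500 ≈ 0.926000

1 1/2 613/625
2 1 9599/10000
3 3/2 463/500
s(0.5y) = (1/(613/625) − 1)/(1/2) = 24/613 ≈ 3.9152%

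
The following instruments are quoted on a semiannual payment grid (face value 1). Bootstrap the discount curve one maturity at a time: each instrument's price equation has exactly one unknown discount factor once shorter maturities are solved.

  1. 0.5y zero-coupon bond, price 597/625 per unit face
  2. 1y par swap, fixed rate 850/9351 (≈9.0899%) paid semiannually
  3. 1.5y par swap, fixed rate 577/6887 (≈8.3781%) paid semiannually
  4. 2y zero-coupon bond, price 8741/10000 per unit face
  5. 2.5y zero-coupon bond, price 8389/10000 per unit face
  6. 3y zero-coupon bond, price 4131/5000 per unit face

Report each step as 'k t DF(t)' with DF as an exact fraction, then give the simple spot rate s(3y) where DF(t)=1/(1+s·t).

step 1 [0.5y] zero: DF = P = 597/625 ≈ 0.955200
step 2 [1y] swap r/2=425/9351: DF=(1 − 425/9351·(0.955200))/(1+425/9351) = 183/200 ≈ 0.915000
step 3 [1.5y] swap r/2=577/13774: DF=(1 − 577/13774·(0.955200+0.915000))/(1+577/13774) = 4423/5000 ≈ 0.884600
step 4 [2y] zero: DF = P = 8741/10000 ≈ 0.874100
step 5 [2.5y] zero: DF = P = 8389/10000 ≈ 0.838900
step 6 [3y] zero: DF = P = 4131/5000 ≈ 0.826200

1 1/2 597/625
2 1 183/200
3 3/2 4423/5000
4 2 8741/10000
5 5/2 8389/10000
6 3 4131/5000
s(3y) = (1/(4131/5000) − 1)/(3) = 869/12393 ≈ 7.0120%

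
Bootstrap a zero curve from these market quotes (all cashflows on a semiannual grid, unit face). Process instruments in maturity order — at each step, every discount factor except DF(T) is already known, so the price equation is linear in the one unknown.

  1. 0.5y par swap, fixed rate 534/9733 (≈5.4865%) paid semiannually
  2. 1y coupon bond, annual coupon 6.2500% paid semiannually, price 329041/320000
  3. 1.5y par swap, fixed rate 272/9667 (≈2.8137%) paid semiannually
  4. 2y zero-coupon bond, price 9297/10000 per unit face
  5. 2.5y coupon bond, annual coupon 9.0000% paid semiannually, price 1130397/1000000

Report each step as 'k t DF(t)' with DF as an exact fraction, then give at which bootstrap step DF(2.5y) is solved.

step 1 [0.5y] swap r/2=267/9733: DF=(1 − 267/9733·(0))/(1+267/9733) = 9733/10000 ≈ 0.973300
step 2 [1y] bond c/2=1/32: DF=(329041/320000 − 1/32·(0.973300))/(1+1/32) = 2419/2500 ≈ 0.967600
step 3 [1.5y] swap r/2=136/9667: DF=(1 − 136/9667·(0.973300+0.967600))/(1+136/9667) = 1199/1250 ≈ 0.959200
step 4 [2y] zero: DF = P = 9297/10000 ≈ 0.929700
step 5 [2.5y] bond c/2=9/200: DF=(1130397/1000000 − 9/200·(0.973300+0.967600+0.959200+0.929700))/(1+9/200) = 573/625 ≈ 0.916800

1 1/2 9733/10000
2 1 2419/2500
3 3/2 1199/1250
4 2 9297/10000
5 5/2 573/625
DF(2.5y) is solved at step 5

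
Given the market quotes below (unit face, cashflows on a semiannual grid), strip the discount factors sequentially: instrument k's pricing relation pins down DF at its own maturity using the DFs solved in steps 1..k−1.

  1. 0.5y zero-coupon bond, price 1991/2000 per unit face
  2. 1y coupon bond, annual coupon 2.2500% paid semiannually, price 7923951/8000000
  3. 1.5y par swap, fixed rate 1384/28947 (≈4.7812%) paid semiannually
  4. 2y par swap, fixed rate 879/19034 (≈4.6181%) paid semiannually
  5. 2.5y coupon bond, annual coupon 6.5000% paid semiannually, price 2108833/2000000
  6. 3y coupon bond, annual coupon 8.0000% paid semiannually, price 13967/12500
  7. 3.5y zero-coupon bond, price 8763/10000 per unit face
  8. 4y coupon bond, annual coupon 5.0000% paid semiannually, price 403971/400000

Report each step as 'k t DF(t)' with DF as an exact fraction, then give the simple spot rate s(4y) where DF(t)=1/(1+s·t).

step 1 [0.5y] zero: DF = P = 1991/2000 ≈ 0.995500
step 2 [1y] bond c/2=9/800: DF=(7923951/8000000 − 9/800·(0.995500))/(1+9/800) = 2421/2500 ≈ 0.968400
step 3 [1.5y] swap r/2=692/28947: DF=(1 − 692/28947·(0.995500+0.968400))/(1+692/28947) = 2327/2500 ≈ 0.930800
step 4 [2y] swap r/2=879/38068: DF=(1 − 879/38068·(0.995500+0.968400+0.930800))/(1+879/38068) = 9121/10000 ≈ 0.912100
step 5 [2.5y] bond c/2=13/400: DF=(2108833/2000000 − 13/400·(0.995500+0.968400+0.930800+0.912100))/(1+13/400) = 4507/5000 ≈ 0.901400
step 6 [3y] bond c/2=1/25: DF=(13967/12500 − 1/25·(0.995500+0.968400+0.930800+0.912100+0.901400))/(1+1/25) = 8933/10000 ≈ 0.893300
step 7 [3.5y] zero: DF = P = 8763/10000 ≈ 0.876300
step 8 [4y] bond c/2=1/40: DF=(403971/400000 − 1/40·(0.995500+0.968400+0.930800+0.912100+0.901400+0.893300+0.876300))/(1+1/40) = 8273/10000 ≈ 0.827300

1 1/2 1991/2000
2 1 2421/2500
3 3/2 2327/2500
4 2 9121/10000
5 5/2 4507/5000
6 3 8933/10000
7 7/2 8763/10000
8 4 8273/10000
s(4y) = (1/(8273/10000) − 1)/(4) = 1727/33092 ≈ 5.2188%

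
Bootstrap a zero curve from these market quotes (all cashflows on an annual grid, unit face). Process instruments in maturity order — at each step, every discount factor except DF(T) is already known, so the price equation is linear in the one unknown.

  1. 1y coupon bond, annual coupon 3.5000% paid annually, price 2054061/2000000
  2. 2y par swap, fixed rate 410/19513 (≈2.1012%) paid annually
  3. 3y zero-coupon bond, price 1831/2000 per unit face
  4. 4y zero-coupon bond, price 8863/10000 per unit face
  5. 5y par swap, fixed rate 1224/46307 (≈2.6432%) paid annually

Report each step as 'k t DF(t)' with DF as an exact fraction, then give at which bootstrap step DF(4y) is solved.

1 1 9923/10000
2 2 959/1000
3 3 1831/2000
4 4 8863/10000
5 5 1097/1250
DF(4y) is solved at step 4

step 1 [1y] bond c/1=7/200: DF=(2054061/2000000 − 7/200·(0))/(1+7/200) = 9923/10000 ≈ 0.992300
step 2 [2y] swap r/1=410/19513: DF=(1 − 410/19513·(0.992300))/(1+410/19513) = 959/1000 ≈ 0.959000
step 3 [3y] zero: DF = P = 1831/2000 ≈ 0.915500
step 4 [4y] zero: DF = P = 8863/10000 ≈ 0.886300
step 5 [5y] swap r/1=1224/46307: DF=(1 − 1224/46307·(0.992300+0.959000+0.915500+0.886300))/(1+1224/46307) = 1097/1250 ≈ 0.877600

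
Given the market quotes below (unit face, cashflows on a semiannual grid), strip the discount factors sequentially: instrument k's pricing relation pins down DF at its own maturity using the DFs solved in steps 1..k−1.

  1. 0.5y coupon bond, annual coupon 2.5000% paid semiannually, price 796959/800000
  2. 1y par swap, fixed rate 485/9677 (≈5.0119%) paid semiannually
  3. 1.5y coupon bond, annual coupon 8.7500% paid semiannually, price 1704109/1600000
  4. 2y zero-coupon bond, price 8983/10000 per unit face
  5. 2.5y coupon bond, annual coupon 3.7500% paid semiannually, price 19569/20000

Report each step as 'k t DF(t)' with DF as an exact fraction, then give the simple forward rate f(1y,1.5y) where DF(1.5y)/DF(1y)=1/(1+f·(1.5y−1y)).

step 1 [0.5y] bond c/2=1/80: DF=(796959/800000 − 1/80·(0))/(1+1/80) = 9839/10000 ≈ 0.983900
step 2 [1y] swap r/2=485/19354: DF=(1 − 485/19354·(0.983900))/(1+485/19354) = 1903/2000 ≈ 0.951500
step 3 [1.5y] bond c/2=7/160: DF=(1704109/1600000 − 7/160·(0.983900+0.951500))/(1+7/160) = 9393/10000 ≈ 0.939300
step 4 [2y] zero: DF = P = 8983/10000 ≈ 0.898300
step 5 [2.5y] bond c/2=3/160: DF=(19569/20000 − 3/160·(0.983900+0.951500+0.939300+0.898300))/(1+3/160) = 891/1000 ≈ 0.891000

1 1/2 9839/10000
2 1 1903/2000
3 3/2 9393/10000
4 2 8983/10000
5 5/2 891/1000
f(1y,1.5y) = ((1903/2000)/(9393/10000) − 1)/(1/2) = 244/9393 ≈ 2.5977%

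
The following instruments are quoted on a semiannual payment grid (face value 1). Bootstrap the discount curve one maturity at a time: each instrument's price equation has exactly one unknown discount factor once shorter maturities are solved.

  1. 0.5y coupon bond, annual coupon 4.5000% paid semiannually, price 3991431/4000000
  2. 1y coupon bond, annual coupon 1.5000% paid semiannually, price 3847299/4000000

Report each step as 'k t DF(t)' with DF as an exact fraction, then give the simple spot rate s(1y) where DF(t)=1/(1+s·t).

step 1 [0.5y] bond c/2=9/400: DF=(3991431/4000000 − 9/400·(0))/(1+9/400) = 9759/10000 ≈ 0.975900
step 2 [1y] bond c/2=3/400: DF=(3847299/4000000 − 3/400·(0.975900))/(1+3/400) = 4737/5000 ≈ 0.947400

1 1/2 9759/10000
2 1 4737/5000
s(1y) = (1/(4737/5000) − 1)/(1) = 263/4737 ≈ 5.5520%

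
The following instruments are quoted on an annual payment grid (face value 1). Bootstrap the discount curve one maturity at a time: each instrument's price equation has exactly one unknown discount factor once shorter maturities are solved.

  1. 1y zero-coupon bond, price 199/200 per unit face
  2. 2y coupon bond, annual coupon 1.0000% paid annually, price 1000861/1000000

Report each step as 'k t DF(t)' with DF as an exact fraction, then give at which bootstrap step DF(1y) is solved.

1 1 199/200
2 2 9811/10000
DF(1y) is solved at step 1

step 1 [1y] zero: DF = P = 199/200 ≈ 0.995000
step 2 [2y] bond c/1=1/100: DF=(1000861/1000000 − 1/100·(0.995000))/(1+1/100) = 9811/10000 ≈ 0.981100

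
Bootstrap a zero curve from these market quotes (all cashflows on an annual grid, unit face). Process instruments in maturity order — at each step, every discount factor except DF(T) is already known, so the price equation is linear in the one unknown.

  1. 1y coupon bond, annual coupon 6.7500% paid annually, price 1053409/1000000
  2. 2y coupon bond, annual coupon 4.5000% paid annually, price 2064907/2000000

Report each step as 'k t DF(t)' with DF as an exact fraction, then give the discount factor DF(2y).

step 1 [1y] bond c/1=27/400: DF=(1053409/1000000 − 27/400·(0))/(1+27/400) = 2467/2500 ≈ 0.986800
step 2 [2y] bond c/1=9/200: DF=(2064907/2000000 − 9/200·(0.986800))/(1+9/200) = 1891/2000 ≈ 0.945500

1 1 2467/2500
2 2 1891/2000
DF(2y) = 1891/2000 ≈ 0.945500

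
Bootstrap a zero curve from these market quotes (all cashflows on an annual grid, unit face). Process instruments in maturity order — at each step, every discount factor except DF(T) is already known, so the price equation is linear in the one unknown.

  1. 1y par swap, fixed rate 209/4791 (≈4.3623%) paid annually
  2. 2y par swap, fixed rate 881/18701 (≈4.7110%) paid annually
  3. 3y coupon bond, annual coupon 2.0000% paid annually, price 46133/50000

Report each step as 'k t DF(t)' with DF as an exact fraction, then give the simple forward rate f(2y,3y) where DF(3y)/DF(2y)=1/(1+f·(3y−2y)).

1 1 4791/5000
2 2 9119/10000
3 3 8679/10000
f(2y,3y) = ((9119/10000)/(8679/10000) − 1)/(1) = 40/789 ≈ 5.0697%

step 1 [1y] swap r/1=209/4791: DF=(1 − 209/4791·(0))/(1+209/4791) = 4791/5000 ≈ 0.958200
step 2 [2y] swap r/1=881/18701: DF=(1 − 881/18701·(0.958200))/(1+881/18701) = 9119/10000 ≈ 0.911900
step 3 [3y] bond c/1=1/50: DF=(46133/50000 − 1/50·(0.958200+0.911900))/(1+1/50) = 8679/10000 ≈ 0.867900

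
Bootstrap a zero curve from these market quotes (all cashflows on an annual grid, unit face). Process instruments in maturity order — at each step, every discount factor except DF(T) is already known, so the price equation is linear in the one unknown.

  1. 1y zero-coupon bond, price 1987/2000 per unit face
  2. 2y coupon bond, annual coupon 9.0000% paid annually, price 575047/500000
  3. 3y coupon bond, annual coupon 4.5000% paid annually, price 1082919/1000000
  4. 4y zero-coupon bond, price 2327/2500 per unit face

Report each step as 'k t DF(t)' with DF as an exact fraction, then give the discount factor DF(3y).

step 1 [1y] zero: DF = P = 1987/2000 ≈ 0.993500
step 2 [2y] bond c/1=9/100: DF=(575047/500000 − 9/100·(0.993500))/(1+9/100) = 9731/10000 ≈ 0.973100
step 3 [3y] bond c/1=9/200: DF=(1082919/1000000 − 9/200·(0.993500+0.973100))/(1+9/200) = 2379/2500 ≈ 0.951600
step 4 [4y] zero: DF = P = 2327/2500 ≈ 0.930800

1 1 1987/2000
2 2 9731/10000
3 3 2379/2500
4 4 2327/2500
DF(3y) = 2379/2500 ≈ 0.951600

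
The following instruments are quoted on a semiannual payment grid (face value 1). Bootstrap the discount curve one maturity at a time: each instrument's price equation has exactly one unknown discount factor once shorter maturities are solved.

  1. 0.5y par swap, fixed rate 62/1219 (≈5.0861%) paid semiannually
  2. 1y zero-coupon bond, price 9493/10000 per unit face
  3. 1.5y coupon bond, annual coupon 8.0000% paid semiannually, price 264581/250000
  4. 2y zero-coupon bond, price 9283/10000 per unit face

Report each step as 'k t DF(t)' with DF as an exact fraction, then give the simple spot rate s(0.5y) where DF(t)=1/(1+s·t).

step 1 [0.5y] swap r/2=31/1219: DF=(1 − 31/1219·(0))/(1+31/1219) = 1219/1250 ≈ 0.975200
step 2 [1y] zero: DF = P = 9493/10000 ≈ 0.949300
step 3 [1.5y] bond c/2=1/25: DF=(264581/250000 − 1/25·(0.975200+0.949300))/(1+1/25) = 2359/2500 ≈ 0.943600
step 4 [2y] zero: DF = P = 9283/10000 ≈ 0.928300

1 1/2 1219/1250
2 1 9493/10000
3 3/2 2359/2500
4 2 9283/10000
s(0.5y) = (1/(1219/1250) − 1)/(1/2) = 62/1219 ≈ 5.0861%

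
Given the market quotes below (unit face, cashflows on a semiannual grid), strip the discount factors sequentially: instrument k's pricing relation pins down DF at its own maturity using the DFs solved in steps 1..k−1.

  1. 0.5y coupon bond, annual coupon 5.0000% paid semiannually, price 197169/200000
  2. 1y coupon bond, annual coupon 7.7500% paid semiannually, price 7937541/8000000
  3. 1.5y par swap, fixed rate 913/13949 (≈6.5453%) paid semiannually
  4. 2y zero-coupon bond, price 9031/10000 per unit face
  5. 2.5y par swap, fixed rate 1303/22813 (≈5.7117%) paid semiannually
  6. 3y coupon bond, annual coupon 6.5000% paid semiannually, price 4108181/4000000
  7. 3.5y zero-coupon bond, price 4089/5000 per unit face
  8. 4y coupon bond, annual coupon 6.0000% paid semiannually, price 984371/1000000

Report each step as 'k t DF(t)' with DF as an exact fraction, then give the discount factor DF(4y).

step 1 [0.5y] bond c/2=1/40: DF=(197169/200000 − 1/40·(0))/(1+1/40) = 4809/5000 ≈ 0.961800
step 2 [1y] bond c/2=31/800: DF=(7937541/8000000 − 31/800·(0.961800))/(1+31/800) = 9193/10000 ≈ 0.919300
step 3 [1.5y] swap r/2=913/27898: DF=(1 − 913/27898·(0.961800+0.919300))/(1+913/27898) = 9087/10000 ≈ 0.908700
step 4 [2y] zero: DF = P = 9031/10000 ≈ 0.903100
step 5 [2.5y] swap r/2=1303/45626: DF=(1 − 1303/45626·(0.961800+0.919300+0.908700+0.903100))/(1+1303/45626) = 8697/10000 ≈ 0.869700
step 6 [3y] bond c/2=13/400: DF=(4108181/4000000 − 13/400·(0.961800+0.919300+0.908700+0.903100+0.869700))/(1+13/400) = 8511/10000 ≈ 0.851100
step 7 [3.5y] zero: DF = P = 4089/5000 ≈ 0.817800
step 8 [4y] bond c/2=3/100: DF=(984371/1000000 − 3/100·(0.961800+0.919300+0.908700+0.903100+0.869700+0.851100+0.817800))/(1+3/100) = 3871/5000 ≈ 0.774200

1 1/2 4809/5000
2 1 9193/10000
3 3/2 9087/10000
4 2 9031/10000
5 5/2 8697/10000
6 3 8511/10000
7 7/2 4089/5000
8 4 3871/5000
DF(4y) = 3871/5000 ≈ 0.774200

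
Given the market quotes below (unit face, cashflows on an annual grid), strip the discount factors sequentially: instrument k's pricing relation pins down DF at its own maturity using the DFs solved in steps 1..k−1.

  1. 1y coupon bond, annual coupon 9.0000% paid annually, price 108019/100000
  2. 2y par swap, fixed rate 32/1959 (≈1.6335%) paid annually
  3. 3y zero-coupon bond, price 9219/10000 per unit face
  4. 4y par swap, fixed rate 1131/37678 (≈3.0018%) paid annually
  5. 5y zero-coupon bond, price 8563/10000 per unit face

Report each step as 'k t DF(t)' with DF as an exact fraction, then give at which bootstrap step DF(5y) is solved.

1 1 991/1000
2 2 121/125
3 3 9219/10000
4 4 8869/10000
5 5 8563/10000
DF(5y) is solved at step 5

step 1 [1y] bond c/1=9/100: DF=(108019/100000 − 9/100·(0))/(1+9/100) = 991/1000 ≈ 0.991000
step 2 [2y] swap r/1=32/1959: DF=(1 − 32/1959·(0.991000))/(1+32/1959) = 121/125 ≈ 0.968000
step 3 [3y] zero: DF = P = 9219/10000 ≈ 0.921900
step 4 [4y] swap r/1=1131/37678: DF=(1 − 1131/37678·(0.991000+0.968000+0.921900))/(1+1131/37678) = 8869/10000 ≈ 0.886900
step 5 [5y] zero: DF = P = 8563/10000 ≈ 0.856300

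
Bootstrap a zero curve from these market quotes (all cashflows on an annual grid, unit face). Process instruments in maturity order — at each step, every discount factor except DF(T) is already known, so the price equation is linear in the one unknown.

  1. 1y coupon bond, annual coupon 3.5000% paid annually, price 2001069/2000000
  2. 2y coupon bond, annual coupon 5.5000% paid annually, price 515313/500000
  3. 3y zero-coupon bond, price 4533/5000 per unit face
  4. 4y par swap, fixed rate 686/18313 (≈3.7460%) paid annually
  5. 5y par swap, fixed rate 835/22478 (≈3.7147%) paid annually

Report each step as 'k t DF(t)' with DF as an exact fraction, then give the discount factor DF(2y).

1 1 9667/10000
2 2 1853/2000
3 3 4533/5000
4 4 2157/2500
5 5 833/1000
DF(2y) = 1853/2000 ≈ 0.926500

step 1 [1y] bond c/1=7/200: DF=(2001069/2000000 − 7/200·(0))/(1+7/200) = 9667/10000 ≈ 0.966700
step 2 [2y] bond c/1=11/200: DF=(515313/500000 − 11/200·(0.966700))/(1+11/200) = 1853/2000 ≈ 0.926500
step 3 [3y] zero: DF = P = 4533/5000 ≈ 0.906600
step 4 [4y] swap r/1=686/18313: DF=(1 − 686/18313·(0.966700+0.926500+0.906600))/(1+686/18313) = 2157/2500 ≈ 0.862800
step 5 [5y] swap r/1=835/22478: DF=(1 − 835/22478·(0.966700+0.926500+0.906600+0.862800))/(1+835/22478) = 833/1000 ≈ 0.833000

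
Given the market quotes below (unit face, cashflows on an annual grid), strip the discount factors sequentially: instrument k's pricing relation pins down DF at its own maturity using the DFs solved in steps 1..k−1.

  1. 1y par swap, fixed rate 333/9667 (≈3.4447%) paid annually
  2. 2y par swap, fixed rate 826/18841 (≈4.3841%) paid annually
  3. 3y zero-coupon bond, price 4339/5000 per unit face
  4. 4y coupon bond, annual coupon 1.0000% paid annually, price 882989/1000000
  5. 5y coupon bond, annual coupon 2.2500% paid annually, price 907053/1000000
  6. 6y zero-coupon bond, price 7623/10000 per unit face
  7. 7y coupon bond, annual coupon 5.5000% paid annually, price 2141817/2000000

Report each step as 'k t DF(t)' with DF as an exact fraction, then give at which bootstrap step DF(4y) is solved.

step 1 [1y] swap r/1=333/9667: DF=(1 − 333/9667·(0))/(1+333/9667) = 9667/10000 ≈ 0.966700
step 2 [2y] swap r/1=826/18841: DF=(1 − 826/18841·(0.966700))/(1+826/18841) = 4587/5000 ≈ 0.917400
step 3 [3y] zero: DF = P = 4339/5000 ≈ 0.867800
step 4 [4y] bond c/1=1/100: DF=(882989/1000000 − 1/100·(0.966700+0.917400+0.867800))/(1+1/100) = 847/1000 ≈ 0.847000
step 5 [5y] bond c/1=9/400: DF=(907053/1000000 − 9/400·(0.966700+0.917400+0.867800+0.847000))/(1+9/400) = 8079/10000 ≈ 0.807900
step 6 [6y] zero: DF = P = 7623/10000 ≈ 0.762300
step 7 [7y] bond c/1=11/200: DF=(2141817/2000000 − 11/200·(0.966700+0.917400+0.867800+0.847000+0.807900+0.762300))/(1+11/200) = 466/625 ≈ 0.745600

1 1 9667/10000
2 2 4587/5000
3 3 4339/5000
4 4 847/1000
5 5 8079/10000
6 6 7623/10000
7 7 466/625
DF(4y) is solved at step 4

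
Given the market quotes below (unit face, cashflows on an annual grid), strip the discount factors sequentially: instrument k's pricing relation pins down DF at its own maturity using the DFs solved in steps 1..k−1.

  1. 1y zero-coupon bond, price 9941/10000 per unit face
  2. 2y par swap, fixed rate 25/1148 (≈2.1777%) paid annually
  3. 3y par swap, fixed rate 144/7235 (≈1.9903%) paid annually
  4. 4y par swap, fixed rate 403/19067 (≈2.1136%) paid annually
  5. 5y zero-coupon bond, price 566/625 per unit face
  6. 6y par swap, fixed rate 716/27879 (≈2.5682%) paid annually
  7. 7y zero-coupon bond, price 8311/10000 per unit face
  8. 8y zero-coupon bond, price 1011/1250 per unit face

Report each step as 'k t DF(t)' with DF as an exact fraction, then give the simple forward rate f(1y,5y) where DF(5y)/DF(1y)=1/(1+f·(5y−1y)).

step 1 [1y] zero: DF = P = 9941/10000 ≈ 0.994100
step 2 [2y] swap r/1=25/1148: DF=(1 − 25/1148·(0.994100))/(1+25/1148) = 383/400 ≈ 0.957500
step 3 [3y] swap r/1=144/7235: DF=(1 − 144/7235·(0.994100+0.957500))/(1+144/7235) = 589/625 ≈ 0.942400
step 4 [4y] swap r/1=403/19067: DF=(1 − 403/19067·(0.994100+0.957500+0.942400))/(1+403/19067) = 4597/5000 ≈ 0.919400
step 5 [5y] zero: DF = P = 566/625 ≈ 0.905600
step 6 [6y] swap r/1=716/27879: DF=(1 − 716/27879·(0.994100+0.957500+0.942400+0.919400+0.905600))/(1+716/27879) = 1071/1250 ≈ 0.856800
step 7 [7y] zero: DF = P = 8311/10000 ≈ 0.831100
step 8 [8y] zero: DF = P = 1011/1250 ≈ 0.808800

1 1 9941/10000
2 2 383/400
3 3 589/625
4 4 4597/5000
5 5 566/625
6 6 1071/1250
7 7 8311/10000
8 8 1011/1250
f(1y,5y) = ((9941/10000)/(566/625) − 1)/(4) = 885/36224 ≈ 2.4431%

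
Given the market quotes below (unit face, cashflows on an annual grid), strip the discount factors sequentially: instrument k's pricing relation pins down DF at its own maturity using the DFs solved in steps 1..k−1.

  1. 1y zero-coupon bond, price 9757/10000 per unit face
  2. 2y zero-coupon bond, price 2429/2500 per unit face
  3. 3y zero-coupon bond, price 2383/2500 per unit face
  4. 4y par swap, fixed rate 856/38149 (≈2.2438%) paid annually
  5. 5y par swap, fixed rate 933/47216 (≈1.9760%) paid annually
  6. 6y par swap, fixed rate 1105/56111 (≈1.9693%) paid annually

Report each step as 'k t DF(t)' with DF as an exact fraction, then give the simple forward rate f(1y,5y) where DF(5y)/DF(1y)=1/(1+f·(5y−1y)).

step 1 [1y] zero: DF = P = 9757/10000 ≈ 0.975700
step 2 [2y] zero: DF = P = 2429/2500 ≈ 0.971600
step 3 [3y] zero: DF = P = 2383/2500 ≈ 0.953200
step 4 [4y] swap r/1=856/38149: DF=(1 − 856/38149·(0.975700+0.971600+0.953200))/(1+856/38149) = 1143/1250 ≈ 0.914400
step 5 [5y] swap r/1=933/47216: DF=(1 − 933/47216·(0.975700+0.971600+0.953200+0.914400))/(1+933/47216) = 9067/10000 ≈ 0.906700
step 6 [6y] swap r/1=1105/56111: DF=(1 − 1105/56111·(0.975700+0.971600+0.953200+0.914400+0.906700))/(1+1105/56111) = 1779/2000 ≈ 0.889500

1 1 9757/10000
2 2 2429/2500
3 3 2383/2500
4 4 1143/1250
5 5 9067/10000
6 6 1779/2000
f(1y,5y) = ((9757/10000)/(9067/10000) − 1)/(4) = 345/18134 ≈ 1.9025%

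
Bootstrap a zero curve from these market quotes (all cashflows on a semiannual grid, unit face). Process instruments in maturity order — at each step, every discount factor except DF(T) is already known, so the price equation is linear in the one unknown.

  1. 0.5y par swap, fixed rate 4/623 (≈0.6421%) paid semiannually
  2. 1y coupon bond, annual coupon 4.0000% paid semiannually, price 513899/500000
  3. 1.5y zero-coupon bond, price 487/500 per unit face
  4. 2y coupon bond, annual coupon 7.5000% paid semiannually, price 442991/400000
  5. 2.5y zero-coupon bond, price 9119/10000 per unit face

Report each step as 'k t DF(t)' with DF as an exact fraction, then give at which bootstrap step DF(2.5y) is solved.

1 1/2 623/625
2 1 9881/10000
3 3/2 487/500
4 2 1921/2000
5 5/2 9119/10000
DF(2.5y) is solved at step 5

step 1 [0.5y] swap r/2=2/623: DF=(1 − 2/623·(0))/(1+2/623) = 623/625 ≈ 0.996800
step 2 [1y] bond c/2=1/50: DF=(513899/500000 − 1/50·(0.996800))/(1+1/50) = 9881/10000 ≈ 0.988100
step 3 [1.5y] zero: DF = P = 487/500 ≈ 0.974000
step 4 [2y] bond c/2=3/80: DF=(442991/400000 − 3/80·(0.996800+0.988100+0.974000))/(1+3/80) = 1921/2000 ≈ 0.960500
step 5 [2.5y] zero: DF = P = 9119/10000 ≈ 0.911900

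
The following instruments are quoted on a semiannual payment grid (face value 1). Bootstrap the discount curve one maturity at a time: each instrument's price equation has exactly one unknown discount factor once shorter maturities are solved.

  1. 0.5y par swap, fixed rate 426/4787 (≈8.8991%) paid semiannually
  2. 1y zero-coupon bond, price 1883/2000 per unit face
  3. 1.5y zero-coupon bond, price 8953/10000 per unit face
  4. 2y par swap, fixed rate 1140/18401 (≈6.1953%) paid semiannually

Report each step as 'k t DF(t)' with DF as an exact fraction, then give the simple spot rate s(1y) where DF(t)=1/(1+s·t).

step 1 [0.5y] swap r/2=213/4787: DF=(1 − 213/4787·(0))/(1+213/4787) = 4787/5000 ≈ 0.957400
step 2 [1y] zero: DF = P = 1883/2000 ≈ 0.941500
step 3 [1.5y] zero: DF = P = 8953/10000 ≈ 0.895300
step 4 [2y] swap r/2=570/18401: DF=(1 − 570/18401·(0.957400+0.941500+0.895300))/(1+570/18401) = 443/500 ≈ 0.886000

1 1/2 4787/5000
2 1 1883/2000
3 3/2 8953/10000
4 2 443/500
s(1y) = (1/(1883/2000) − 1)/(1) = 117/1883 ≈ 6.2135%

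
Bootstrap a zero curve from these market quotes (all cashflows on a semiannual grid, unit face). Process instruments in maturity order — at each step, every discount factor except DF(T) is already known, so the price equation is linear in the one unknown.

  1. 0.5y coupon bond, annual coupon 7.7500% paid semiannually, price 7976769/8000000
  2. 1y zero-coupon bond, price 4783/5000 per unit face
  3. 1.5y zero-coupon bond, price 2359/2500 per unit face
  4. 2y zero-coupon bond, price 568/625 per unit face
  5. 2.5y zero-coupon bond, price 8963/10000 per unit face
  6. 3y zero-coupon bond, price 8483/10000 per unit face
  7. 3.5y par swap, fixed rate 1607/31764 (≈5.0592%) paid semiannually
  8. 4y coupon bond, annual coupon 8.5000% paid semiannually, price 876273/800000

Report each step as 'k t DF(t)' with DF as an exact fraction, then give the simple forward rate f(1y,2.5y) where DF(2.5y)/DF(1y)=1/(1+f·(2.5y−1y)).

step 1 [0.5y] bond c/2=31/800: DF=(7976769/8000000 − 31/800·(0))/(1+31/800) = 9599/10000 ≈ 0.959900
step 2 [1y] zero: DF = P = 4783/5000 ≈ 0.956600
step 3 [1.5y] zero: DF = P = 2359/2500 ≈ 0.943600
step 4 [2y] zero: DF = P = 568/625 ≈ 0.908800
step 5 [2.5y] zero: DF = P = 8963/10000 ≈ 0.896300
step 6 [3y] zero: DF = P = 8483/10000 ≈ 0.848300
step 7 [3.5y] swap r/2=1607/63528: DF=(1 − 1607/63528·(0.959900+0.956600+0.943600+0.908800+0.896300+0.848300))/(1+1607/63528) = 8393/10000 ≈ 0.839300
step 8 [4y] bond c/2=17/400: DF=(876273/800000 − 17/400·(0.959900+0.956600+0.943600+0.908800+0.896300+0.848300+0.839300))/(1+17/400) = 7917/10000 ≈ 0.791700

1 1/2 9599/10000
2 1 4783/5000
3 3/2 2359/2500
4 2 568/625
5 5/2 8963/10000
6 3 8483/10000
7 7/2 8393/10000
8 4 7917/10000
f(1y,2.5y) = ((4783/5000)/(8963/10000) − 1)/(3/2) = 402/8963 ≈ 4.4851%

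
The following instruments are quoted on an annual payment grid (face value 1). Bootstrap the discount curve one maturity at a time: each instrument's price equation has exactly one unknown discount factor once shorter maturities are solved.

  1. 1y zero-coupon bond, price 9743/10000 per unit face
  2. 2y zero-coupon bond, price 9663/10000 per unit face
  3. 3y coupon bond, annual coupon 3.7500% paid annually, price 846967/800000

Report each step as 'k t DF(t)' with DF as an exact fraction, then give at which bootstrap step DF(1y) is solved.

step 1 [1y] zero: DF = P = 9743/10000 ≈ 0.974300
step 2 [2y] zero: DF = P = 9663/10000 ≈ 0.966300
step 3 [3y] bond c/1=3/80: DF=(846967/800000 − 3/80·(0.974300+0.966300))/(1+3/80) = 9503/10000 ≈ 0.950300

1 1 9743/10000
2 2 9663/10000
3 3 9503/10000
DF(1y) is solved at step 1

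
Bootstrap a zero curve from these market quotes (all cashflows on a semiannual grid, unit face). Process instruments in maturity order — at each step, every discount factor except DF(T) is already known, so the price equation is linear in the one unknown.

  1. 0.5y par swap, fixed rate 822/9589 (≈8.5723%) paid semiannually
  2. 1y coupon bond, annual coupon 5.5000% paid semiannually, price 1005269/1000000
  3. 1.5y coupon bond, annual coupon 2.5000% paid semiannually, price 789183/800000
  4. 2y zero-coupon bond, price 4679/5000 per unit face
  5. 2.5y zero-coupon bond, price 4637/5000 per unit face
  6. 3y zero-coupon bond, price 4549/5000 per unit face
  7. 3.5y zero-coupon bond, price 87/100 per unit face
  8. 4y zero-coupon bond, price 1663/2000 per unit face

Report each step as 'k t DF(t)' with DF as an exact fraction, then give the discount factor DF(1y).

step 1 [0.5y] swap r/2=411/9589: DF=(1 − 411/9589·(0))/(1+411/9589) = 9589/10000 ≈ 0.958900
step 2 [1y] bond c/2=11/400: DF=(1005269/1000000 − 11/400·(0.958900))/(1+11/400) = 9527/10000 ≈ 0.952700
step 3 [1.5y] bond c/2=1/80: DF=(789183/800000 − 1/80·(0.958900+0.952700))/(1+1/80) = 9507/10000 ≈ 0.950700
step 4 [2y] zero: DF = P = 4679/5000 ≈ 0.935800
step 5 [2.5y] zero: DF = P = 4637/5000 ≈ 0.927400
step 6 [3y] zero: DF = P = 4549/5000 ≈ 0.909800
step 7 [3.5y] zero: DF = P = 87/100 ≈ 0.870000
step 8 [4y] zero: DF = P = 1663/2000 ≈ 0.831500

1 1/2 9589/10000
2 1 9527/10000
3 3/2 9507/10000
4 2 4679/5000
5 5/2 4637/5000
6 3 4549/5000
7 7/2 87/100
8 4 1663/2000
DF(1y) = 9527/10000 ≈ 0.952700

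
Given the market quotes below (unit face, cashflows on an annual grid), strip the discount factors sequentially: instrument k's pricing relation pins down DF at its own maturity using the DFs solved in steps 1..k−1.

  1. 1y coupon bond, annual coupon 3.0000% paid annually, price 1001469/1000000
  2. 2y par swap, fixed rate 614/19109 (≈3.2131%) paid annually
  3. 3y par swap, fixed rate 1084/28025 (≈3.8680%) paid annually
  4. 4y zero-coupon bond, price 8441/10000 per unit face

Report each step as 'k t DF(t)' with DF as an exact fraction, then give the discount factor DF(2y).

step 1 [1y] bond c/1=3/100: DF=(1001469/1000000 − 3/100·(0))/(1+3/100) = 9723/10000 ≈ 0.972300
step 2 [2y] swap r/1=614/19109: DF=(1 − 614/19109·(0.972300))/(1+614/19109) = 4693/5000 ≈ 0.938600
step 3 [3y] swap r/1=1084/28025: DF=(1 − 1084/28025·(0.972300+0.938600))/(1+1084/28025) = 2229/2500 ≈ 0.891600
step 4 [4y] zero: DF = P = 8441/10000 ≈ 0.844100

1 1 9723/10000
2 2 4693/5000
3 3 2229/2500
4 4 8441/10000
DF(2y) = 4693/5000 ≈ 0.938600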